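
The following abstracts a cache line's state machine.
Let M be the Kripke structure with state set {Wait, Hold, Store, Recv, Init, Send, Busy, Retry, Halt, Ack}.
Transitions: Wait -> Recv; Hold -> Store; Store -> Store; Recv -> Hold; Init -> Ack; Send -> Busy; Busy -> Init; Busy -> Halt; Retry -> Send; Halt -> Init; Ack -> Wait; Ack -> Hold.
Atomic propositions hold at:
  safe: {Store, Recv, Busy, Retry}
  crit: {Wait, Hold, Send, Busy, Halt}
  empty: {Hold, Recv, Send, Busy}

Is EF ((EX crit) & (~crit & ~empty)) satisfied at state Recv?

No

Sat(EX crit) = {s : some successor in {Wait, Hold, Send, Busy, Halt}} = {Recv, Send, Busy, Retry, Ack}
Sat(~crit) = {Store, Recv, Init, Retry, Ack}
Sat(~empty) = {Wait, Store, Init, Retry, Halt, Ack}
Sat(~crit & ~empty) = {Store, Init, Retry, Ack}
Sat((EX crit) & (~crit & ~empty)) = {Retry, Ack}
EF ((EX crit) & (~crit & ~empty)): least fixpoint, start Z0 = {Retry, Ack}, add states with some successor in Z. Z1 = {Init, Retry, Ack}; Z2 = {Init, Busy, Retry, Halt, Ack}; Z3 = {Init, Send, Busy, Retry, Halt, Ack}; fixed.
Sat(EF ((EX crit) & (~crit & ~empty))) = {Init, Send, Busy, Retry, Halt, Ack}
Recv ∉ Sat(EF ((EX crit) & (~crit & ~empty))) = {Init, Send, Busy, Retry, Halt, Ack}, so the formula does not hold at Recv.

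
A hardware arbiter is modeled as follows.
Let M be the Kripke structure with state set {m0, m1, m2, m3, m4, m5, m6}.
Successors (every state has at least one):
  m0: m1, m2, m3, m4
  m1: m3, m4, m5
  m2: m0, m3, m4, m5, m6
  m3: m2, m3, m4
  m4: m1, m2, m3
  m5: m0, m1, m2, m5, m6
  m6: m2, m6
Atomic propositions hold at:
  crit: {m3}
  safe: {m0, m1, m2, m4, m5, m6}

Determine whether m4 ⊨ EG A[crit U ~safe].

Sat(~safe) = {m3}
A[crit U ~safe]: least fixpoint, start Z0 = Sat(~safe) = {m3}, add states in Sat(crit) with every successor in Z. Already a fixed point.
Sat(A[crit U ~safe]) = {m3}
EG A[crit U ~safe]: greatest fixpoint, start Z0 = {m3}, keep only states in Sat with some successor in Z. Already a fixed point.
Sat(EG A[crit U ~safe]) = {m3}
m4 ∉ Sat(EG A[crit U ~safe]) = {m3}, so the formula does not hold at m4.

No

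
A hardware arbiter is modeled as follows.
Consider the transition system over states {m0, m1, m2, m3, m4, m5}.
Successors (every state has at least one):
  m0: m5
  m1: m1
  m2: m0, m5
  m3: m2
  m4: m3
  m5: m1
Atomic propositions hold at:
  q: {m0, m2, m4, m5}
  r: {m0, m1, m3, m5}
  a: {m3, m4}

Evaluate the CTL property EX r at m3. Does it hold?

Sat(EX r) = {s : some successor in {m0, m1, m3, m5}} = {m0, m1, m2, m4, m5}
m3 ∉ Sat(EX r) = {m0, m1, m2, m4, m5}, so the formula does not hold at m3.

No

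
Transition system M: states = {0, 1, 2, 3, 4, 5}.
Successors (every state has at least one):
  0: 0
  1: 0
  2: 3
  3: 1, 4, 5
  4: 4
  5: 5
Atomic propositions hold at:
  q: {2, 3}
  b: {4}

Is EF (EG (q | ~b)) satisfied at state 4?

No

Sat(~b) = {0, 1, 2, 3, 5}
Sat(q | ~b) = {0, 1, 2, 3, 5}
EG (q | ~b): greatest fixpoint, start Z0 = {0, 1, 2, 3, 5}, keep only states in Sat with some successor in Z. Already a fixed point.
Sat(EG (q | ~b)) = {0, 1, 2, 3, 5}
EF (EG (q | ~b)): least fixpoint, start Z0 = {0, 1, 2, 3, 5}, add states with some successor in Z. Already a fixed point.
Sat(EF (EG (q | ~b))) = {0, 1, 2, 3, 5}
4 ∉ Sat(EF (EG (q | ~b))) = {0, 1, 2, 3, 5}, so the formula does not hold at 4.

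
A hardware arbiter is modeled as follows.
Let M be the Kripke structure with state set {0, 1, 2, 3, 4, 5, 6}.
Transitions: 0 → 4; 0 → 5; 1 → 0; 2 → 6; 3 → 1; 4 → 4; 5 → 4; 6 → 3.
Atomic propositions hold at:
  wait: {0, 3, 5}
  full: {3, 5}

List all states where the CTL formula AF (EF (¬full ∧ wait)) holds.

{0, 1, 2, 3, 6}

Sat(¬full) = {0, 1, 2, 4, 6}
Sat(¬full ∧ wait) = {0}
EF (¬full ∧ wait): least fixpoint, start Z0 = {0}, add states with some successor in Z. Z1 = {0, 1}; Z2 = {0, 1, 3}; Z3 = {0, 1, 3, 6}; Z4 = {0, 1, 2, 3, 6}; fixed.
Sat(EF (¬full ∧ wait)) = {0, 1, 2, 3, 6}
AF (EF (¬full ∧ wait)): least fixpoint, start Z0 = {0, 1, 2, 3, 6}, add states with every successor in Z. Already a fixed point.
Sat(AF (EF (¬full ∧ wait))) = {0, 1, 2, 3, 6}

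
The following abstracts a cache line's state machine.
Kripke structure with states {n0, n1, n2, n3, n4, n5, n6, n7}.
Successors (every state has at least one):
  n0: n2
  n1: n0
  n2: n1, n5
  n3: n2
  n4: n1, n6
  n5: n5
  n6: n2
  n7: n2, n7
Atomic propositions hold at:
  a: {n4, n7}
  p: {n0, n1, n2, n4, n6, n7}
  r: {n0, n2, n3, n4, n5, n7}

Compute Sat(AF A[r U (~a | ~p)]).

{n0, n1, n2, n3, n4, n5, n6}

Sat(~a) = {n0, n1, n2, n3, n5, n6}
Sat(~p) = {n3, n5}
Sat(~a | ~p) = {n0, n1, n2, n3, n5, n6}
A[r U (~a | ~p)]: least fixpoint, start Z0 = Sat((~a | ~p)) = {n0, n1, n2, n3, n5, n6}, add states in Sat(r) with every successor in Z. Z1 = {n0, n1, n2, n3, n4, n5, n6}; fixed.
Sat(A[r U (~a | ~p)]) = {n0, n1, n2, n3, n4, n5, n6}
AF A[r U (~a | ~p)]: least fixpoint, start Z0 = {n0, n1, n2, n3, n4, n5, n6}, add states with every successor in Z. Already a fixed point.
Sat(AF A[r U (~a | ~p)]) = {n0, n1, n2, n3, n4, n5, n6}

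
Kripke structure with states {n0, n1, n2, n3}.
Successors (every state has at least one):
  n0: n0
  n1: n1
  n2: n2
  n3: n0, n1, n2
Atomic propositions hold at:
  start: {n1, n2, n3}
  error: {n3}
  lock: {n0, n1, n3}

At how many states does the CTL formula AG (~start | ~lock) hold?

2

Sat(~start) = {n0}
Sat(~lock) = {n2}
Sat(~start | ~lock) = {n0, n2}
AG (~start | ~lock): greatest fixpoint, start Z0 = {n0, n2}, keep only states in Sat with every successor in Z. Already a fixed point.
Sat(AG (~start | ~lock)) = {n0, n2}
|Sat(AG (~start | ~lock))| = |{n0, n2}| = 2.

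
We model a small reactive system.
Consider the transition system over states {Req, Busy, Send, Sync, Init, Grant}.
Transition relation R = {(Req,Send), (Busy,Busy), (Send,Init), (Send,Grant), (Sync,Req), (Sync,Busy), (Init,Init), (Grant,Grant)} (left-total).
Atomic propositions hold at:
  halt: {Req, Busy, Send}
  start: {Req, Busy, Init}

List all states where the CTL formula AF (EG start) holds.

{Busy, Init}

EG start: greatest fixpoint, start Z0 = {Req, Busy, Init}, keep only states in Sat with some successor in Z. Z1 = {Busy, Init}; fixed.
Sat(EG start) = {Busy, Init}
AF (EG start): least fixpoint, start Z0 = {Busy, Init}, add states with every successor in Z. Already a fixed point.
Sat(AF (EG start)) = {Busy, Init}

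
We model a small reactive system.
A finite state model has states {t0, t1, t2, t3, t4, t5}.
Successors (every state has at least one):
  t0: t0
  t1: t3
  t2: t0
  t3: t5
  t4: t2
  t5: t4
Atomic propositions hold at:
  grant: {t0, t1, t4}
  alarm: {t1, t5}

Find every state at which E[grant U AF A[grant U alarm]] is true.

{t1, t3, t5}

A[grant U alarm]: least fixpoint, start Z0 = Sat(alarm) = {t1, t5}, add states in Sat(grant) with every successor in Z. Already a fixed point.
Sat(A[grant U alarm]) = {t1, t5}
AF A[grant U alarm]: least fixpoint, start Z0 = {t1, t5}, add states with every successor in Z. Z1 = {t1, t3, t5}; fixed.
Sat(AF A[grant U alarm]) = {t1, t3, t5}
E[grant U AF A[grant U alarm]]: least fixpoint, start Z0 = Sat(AF A[grant U alarm]) = {t1, t3, t5}, add states in Sat(grant) with some successor in Z. Already a fixed point.
Sat(E[grant U AF A[grant U alarm]]) = {t1, t3, t5}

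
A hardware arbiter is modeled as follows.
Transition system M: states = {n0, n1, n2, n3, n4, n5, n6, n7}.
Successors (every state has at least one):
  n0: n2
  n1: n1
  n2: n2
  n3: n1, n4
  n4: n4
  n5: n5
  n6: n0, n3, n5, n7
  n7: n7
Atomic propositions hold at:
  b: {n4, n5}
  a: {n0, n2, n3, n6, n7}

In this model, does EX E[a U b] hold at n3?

Yes

E[a U b]: least fixpoint, start Z0 = Sat(b) = {n4, n5}, add states in Sat(a) with some successor in Z. Z1 = {n3, n4, n5, n6}; fixed.
Sat(E[a U b]) = {n3, n4, n5, n6}
Sat(EX E[a U b]) = {s : some successor in {n3, n4, n5, n6}} = {n3, n4, n5, n6}
n3 ∈ Sat(EX E[a U b]) = {n3, n4, n5, n6}, so the formula holds at n3.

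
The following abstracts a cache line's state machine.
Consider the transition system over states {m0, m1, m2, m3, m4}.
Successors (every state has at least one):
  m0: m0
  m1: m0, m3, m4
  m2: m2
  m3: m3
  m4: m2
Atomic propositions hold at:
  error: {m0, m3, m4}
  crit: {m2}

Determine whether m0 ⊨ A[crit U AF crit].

AF crit: least fixpoint, start Z0 = {m2}, add states with every successor in Z. Z1 = {m2, m4}; fixed.
Sat(AF crit) = {m2, m4}
A[crit U AF crit]: least fixpoint, start Z0 = Sat(AF crit) = {m2, m4}, add states in Sat(crit) with every successor in Z. Already a fixed point.
Sat(A[crit U AF crit]) = {m2, m4}
m0 ∉ Sat(A[crit U AF crit]) = {m2, m4}, so the formula does not hold at m0.

No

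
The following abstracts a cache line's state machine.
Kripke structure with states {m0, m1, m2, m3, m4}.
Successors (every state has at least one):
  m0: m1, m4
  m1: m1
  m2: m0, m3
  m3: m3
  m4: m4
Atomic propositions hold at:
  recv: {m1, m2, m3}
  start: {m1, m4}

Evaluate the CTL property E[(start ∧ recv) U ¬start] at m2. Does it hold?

Sat(start ∧ recv) = {m1}
Sat(¬start) = {m0, m2, m3}
E[(start ∧ recv) U ¬start]: least fixpoint, start Z0 = Sat(¬start) = {m0, m2, m3}, add states in Sat(start ∧ recv) with some successor in Z. Already a fixed point.
Sat(E[(start ∧ recv) U ¬start]) = {m0, m2, m3}
m2 ∈ Sat(E[(start ∧ recv) U ¬start]) = {m0, m2, m3}, so the formula holds at m2.

Yes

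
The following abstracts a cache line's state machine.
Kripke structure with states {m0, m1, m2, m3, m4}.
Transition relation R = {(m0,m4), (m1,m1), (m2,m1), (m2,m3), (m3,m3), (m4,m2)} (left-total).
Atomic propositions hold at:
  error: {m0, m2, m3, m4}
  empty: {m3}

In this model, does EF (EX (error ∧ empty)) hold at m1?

Sat(error ∧ empty) = {m3}
Sat(EX (error ∧ empty)) = {s : some successor in {m3}} = {m2, m3}
EF (EX (error ∧ empty)): least fixpoint, start Z0 = {m2, m3}, add states with some successor in Z. Z1 = {m2, m3, m4}; Z2 = {m0, m2, m3, m4}; fixed.
Sat(EF (EX (error ∧ empty))) = {m0, m2, m3, m4}
m1 ∉ Sat(EF (EX (error ∧ empty))) = {m0, m2, m3, m4}, so the formula does not hold at m1.

No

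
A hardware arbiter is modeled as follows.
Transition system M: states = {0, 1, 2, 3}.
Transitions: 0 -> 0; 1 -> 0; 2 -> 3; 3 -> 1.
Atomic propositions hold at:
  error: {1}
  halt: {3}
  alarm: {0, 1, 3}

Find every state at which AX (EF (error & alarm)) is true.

Sat(error & alarm) = {1}
EF (error & alarm): least fixpoint, start Z0 = {1}, add states with some successor in Z. Z1 = {1, 3}; Z2 = {1, 2, 3}; fixed.
Sat(EF (error & alarm)) = {1, 2, 3}
Sat(AX (EF (error & alarm))) = {s : every successor in {1, 2, 3}} = {2, 3}

{2, 3}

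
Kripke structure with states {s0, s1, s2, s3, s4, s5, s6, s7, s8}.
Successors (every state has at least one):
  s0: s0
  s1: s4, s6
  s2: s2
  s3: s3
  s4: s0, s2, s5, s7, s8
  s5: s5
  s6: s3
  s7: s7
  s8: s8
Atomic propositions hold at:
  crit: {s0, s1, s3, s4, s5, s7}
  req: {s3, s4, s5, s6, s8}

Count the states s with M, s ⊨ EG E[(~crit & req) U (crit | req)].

8

Sat(~crit) = {s2, s6, s8}
Sat(~crit & req) = {s6, s8}
Sat(crit | req) = {s0, s1, s3, s4, s5, s6, s7, s8}
E[(~crit & req) U (crit | req)]: least fixpoint, start Z0 = Sat((crit | req)) = {s0, s1, s3, s4, s5, s6, s7, s8}, add states in Sat(~crit & req) with some successor in Z. Already a fixed point.
Sat(E[(~crit & req) U (crit | req)]) = {s0, s1, s3, s4, s5, s6, s7, s8}
EG E[(~crit & req) U (crit | req)]: greatest fixpoint, start Z0 = {s0, s1, s3, s4, s5, s6, s7, s8}, keep only states in Sat with some successor in Z. Already a fixed point.
Sat(EG E[(~crit & req) U (crit | req)]) = {s0, s1, s3, s4, s5, s6, s7, s8}
|Sat(EG E[(~crit & req) U (crit | req)])| = |{s0, s1, s3, s4, s5, s6, s7, s8}| = 8.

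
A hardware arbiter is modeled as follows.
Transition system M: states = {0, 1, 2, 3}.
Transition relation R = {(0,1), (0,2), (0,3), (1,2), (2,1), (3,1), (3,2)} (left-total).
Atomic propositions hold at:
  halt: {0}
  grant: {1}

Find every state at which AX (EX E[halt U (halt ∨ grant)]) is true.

{1}

Sat(halt ∨ grant) = {0, 1}
E[halt U (halt ∨ grant)]: least fixpoint, start Z0 = Sat((halt ∨ grant)) = {0, 1}, add states in Sat(halt) with some successor in Z. Already a fixed point.
Sat(E[halt U (halt ∨ grant)]) = {0, 1}
Sat(EX E[halt U (halt ∨ grant)]) = {s : some successor in {0, 1}} = {0, 2, 3}
Sat(AX (EX E[halt U (halt ∨ grant)])) = {s : every successor in {0, 2, 3}} = {1}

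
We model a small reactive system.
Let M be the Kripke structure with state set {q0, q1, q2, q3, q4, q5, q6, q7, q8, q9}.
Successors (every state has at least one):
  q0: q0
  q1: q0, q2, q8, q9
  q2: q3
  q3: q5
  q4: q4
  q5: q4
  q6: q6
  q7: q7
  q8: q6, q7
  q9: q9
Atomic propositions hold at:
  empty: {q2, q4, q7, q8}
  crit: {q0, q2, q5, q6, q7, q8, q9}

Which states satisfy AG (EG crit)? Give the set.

{q0, q6, q7, q8, q9}

EG crit: greatest fixpoint, start Z0 = {q0, q2, q5, q6, q7, q8, q9}, keep only states in Sat with some successor in Z. Z1 = {q0, q6, q7, q8, q9}; fixed.
Sat(EG crit) = {q0, q6, q7, q8, q9}
AG (EG crit): greatest fixpoint, start Z0 = {q0, q6, q7, q8, q9}, keep only states in Sat with every successor in Z. Already a fixed point.
Sat(AG (EG crit)) = {q0, q6, q7, q8, q9}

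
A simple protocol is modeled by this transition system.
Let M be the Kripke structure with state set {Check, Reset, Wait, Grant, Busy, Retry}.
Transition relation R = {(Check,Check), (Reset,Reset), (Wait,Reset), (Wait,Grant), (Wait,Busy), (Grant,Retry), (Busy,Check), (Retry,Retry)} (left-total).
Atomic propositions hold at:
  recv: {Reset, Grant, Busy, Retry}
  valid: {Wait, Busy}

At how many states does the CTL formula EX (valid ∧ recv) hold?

1

Sat(valid ∧ recv) = {Busy}
Sat(EX (valid ∧ recv)) = {s : some successor in {Busy}} = {Wait}
|Sat(EX (valid ∧ recv))| = |{Wait}| = 1.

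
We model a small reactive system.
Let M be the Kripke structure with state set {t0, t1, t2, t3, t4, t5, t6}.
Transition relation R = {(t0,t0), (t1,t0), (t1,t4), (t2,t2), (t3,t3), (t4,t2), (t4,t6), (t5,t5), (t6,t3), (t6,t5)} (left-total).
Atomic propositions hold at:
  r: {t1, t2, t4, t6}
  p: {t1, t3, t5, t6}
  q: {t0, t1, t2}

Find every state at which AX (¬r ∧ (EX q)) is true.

{t0}

Sat(¬r) = {t0, t3, t5}
Sat(EX q) = {s : some successor in {t0, t1, t2}} = {t0, t1, t2, t4}
Sat(¬r ∧ (EX q)) = {t0}
Sat(AX (¬r ∧ (EX q))) = {s : every successor in {t0}} = {t0}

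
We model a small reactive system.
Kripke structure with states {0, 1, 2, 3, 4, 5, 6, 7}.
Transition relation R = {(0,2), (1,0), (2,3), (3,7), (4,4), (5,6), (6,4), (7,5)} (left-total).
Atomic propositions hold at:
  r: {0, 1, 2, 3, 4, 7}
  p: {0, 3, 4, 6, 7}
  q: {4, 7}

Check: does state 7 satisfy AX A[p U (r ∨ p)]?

Sat(r ∨ p) = {0, 1, 2, 3, 4, 6, 7}
A[p U (r ∨ p)]: least fixpoint, start Z0 = Sat((r ∨ p)) = {0, 1, 2, 3, 4, 6, 7}, add states in Sat(p) with every successor in Z. Already a fixed point.
Sat(A[p U (r ∨ p)]) = {0, 1, 2, 3, 4, 6, 7}
Sat(AX A[p U (r ∨ p)]) = {s : every successor in {0, 1, 2, 3, 4, 6, 7}} = {0, 1, 2, 3, 4, 5, 6}
7 ∉ Sat(AX A[p U (r ∨ p)]) = {0, 1, 2, 3, 4, 5, 6}, so the formula does not hold at 7.

No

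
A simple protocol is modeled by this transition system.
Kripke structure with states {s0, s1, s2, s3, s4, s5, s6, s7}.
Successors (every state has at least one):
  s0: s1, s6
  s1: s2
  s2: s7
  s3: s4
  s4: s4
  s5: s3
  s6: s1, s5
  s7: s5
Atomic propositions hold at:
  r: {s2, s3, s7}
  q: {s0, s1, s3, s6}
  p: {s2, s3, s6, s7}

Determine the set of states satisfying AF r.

AF r: least fixpoint, start Z0 = {s2, s3, s7}, add states with every successor in Z. Z1 = {s1, s2, s3, s5, s7}; Z2 = {s1, s2, s3, s5, s6, s7}; Z3 = {s0, s1, s2, s3, s5, s6, s7}; fixed.
Sat(AF r) = {s0, s1, s2, s3, s5, s6, s7}

{s0, s1, s2, s3, s5, s6, s7}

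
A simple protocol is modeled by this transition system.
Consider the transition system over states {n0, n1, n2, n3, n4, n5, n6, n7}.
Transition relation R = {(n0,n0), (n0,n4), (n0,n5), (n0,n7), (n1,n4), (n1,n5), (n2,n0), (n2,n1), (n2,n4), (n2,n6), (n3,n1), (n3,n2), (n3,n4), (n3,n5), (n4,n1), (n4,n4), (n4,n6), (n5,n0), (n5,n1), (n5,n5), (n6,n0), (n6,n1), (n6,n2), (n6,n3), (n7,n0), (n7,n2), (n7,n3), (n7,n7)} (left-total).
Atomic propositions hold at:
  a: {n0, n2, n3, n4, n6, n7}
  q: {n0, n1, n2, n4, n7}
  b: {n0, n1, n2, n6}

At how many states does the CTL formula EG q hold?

EG q: greatest fixpoint, start Z0 = {n0, n1, n2, n4, n7}, keep only states in Sat with some successor in Z. Already a fixed point.
Sat(EG q) = {n0, n1, n2, n4, n7}
|Sat(EG q)| = |{n0, n1, n2, n4, n7}| = 5.

5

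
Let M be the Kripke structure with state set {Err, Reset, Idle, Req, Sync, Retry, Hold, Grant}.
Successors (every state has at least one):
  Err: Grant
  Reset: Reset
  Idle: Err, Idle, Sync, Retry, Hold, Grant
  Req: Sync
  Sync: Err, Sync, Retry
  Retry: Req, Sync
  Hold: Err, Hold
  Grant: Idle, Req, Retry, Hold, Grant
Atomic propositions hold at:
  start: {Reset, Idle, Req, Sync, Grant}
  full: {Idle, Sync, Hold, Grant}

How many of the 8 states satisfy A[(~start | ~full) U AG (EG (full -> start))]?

Sat(~start) = {Err, Retry, Hold}
Sat(~full) = {Err, Reset, Req, Retry}
Sat(~start | ~full) = {Err, Reset, Req, Retry, Hold}
Sat(full -> start) = {Err, Reset, Idle, Req, Sync, Retry, Grant}
EG (full -> start): greatest fixpoint, start Z0 = {Err, Reset, Idle, Req, Sync, Retry, Grant}, keep only states in Sat with some successor in Z. Already a fixed point.
Sat(EG (full -> start)) = {Err, Reset, Idle, Req, Sync, Retry, Grant}
AG (EG (full -> start)): greatest fixpoint, start Z0 = {Err, Reset, Idle, Req, Sync, Retry, Grant}, keep only states in Sat with every successor in Z. Z1 = {Err, Reset, Req, Sync, Retry}; Z2 = {Reset, Req, Sync, Retry}; Z3 = {Reset, Req, Retry}; Z4 = {Reset}; fixed.
Sat(AG (EG (full -> start))) = {Reset}
A[(~start | ~full) U AG (EG (full -> start))]: least fixpoint, start Z0 = Sat(AG (EG (full -> start))) = {Reset}, add states in Sat(~start | ~full) with every successor in Z. Already a fixed point.
Sat(A[(~start | ~full) U AG (EG (full -> start))]) = {Reset}
|Sat(A[(~start | ~full) U AG (EG (full -> start))])| = |{Reset}| = 1.

1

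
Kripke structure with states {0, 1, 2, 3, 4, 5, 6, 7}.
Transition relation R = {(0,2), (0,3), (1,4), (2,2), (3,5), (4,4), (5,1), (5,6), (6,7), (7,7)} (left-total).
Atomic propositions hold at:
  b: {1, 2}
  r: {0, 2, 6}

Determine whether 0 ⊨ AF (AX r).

Sat(AX r) = {s : every successor in {0, 2, 6}} = {2}
AF (AX r): least fixpoint, start Z0 = {2}, add states with every successor in Z. Already a fixed point.
Sat(AF (AX r)) = {2}
0 ∉ Sat(AF (AX r)) = {2}, so the formula does not hold at 0.

No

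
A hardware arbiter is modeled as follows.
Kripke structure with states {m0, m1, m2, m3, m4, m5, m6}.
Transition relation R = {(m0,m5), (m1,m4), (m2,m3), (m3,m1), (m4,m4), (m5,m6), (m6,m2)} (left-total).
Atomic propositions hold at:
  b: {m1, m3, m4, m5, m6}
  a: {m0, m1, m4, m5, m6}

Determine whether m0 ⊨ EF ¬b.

Sat(¬b) = {m0, m2}
EF ¬b: least fixpoint, start Z0 = {m0, m2}, add states with some successor in Z. Z1 = {m0, m2, m6}; Z2 = {m0, m2, m5, m6}; fixed.
Sat(EF ¬b) = {m0, m2, m5, m6}
m0 ∈ Sat(EF ¬b) = {m0, m2, m5, m6}, so the formula holds at m0.

Yes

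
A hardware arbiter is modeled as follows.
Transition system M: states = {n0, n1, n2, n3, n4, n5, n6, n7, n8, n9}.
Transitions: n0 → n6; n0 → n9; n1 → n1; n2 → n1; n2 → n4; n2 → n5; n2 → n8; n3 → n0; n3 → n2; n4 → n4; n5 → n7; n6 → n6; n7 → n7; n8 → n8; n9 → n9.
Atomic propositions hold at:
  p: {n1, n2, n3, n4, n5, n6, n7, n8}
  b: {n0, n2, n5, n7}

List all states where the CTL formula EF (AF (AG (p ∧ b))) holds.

Sat(p ∧ b) = {n2, n5, n7}
AG (p ∧ b): greatest fixpoint, start Z0 = {n2, n5, n7}, keep only states in Sat with every successor in Z. Z1 = {n5, n7}; fixed.
Sat(AG (p ∧ b)) = {n5, n7}
AF (AG (p ∧ b)): least fixpoint, start Z0 = {n5, n7}, add states with every successor in Z. Already a fixed point.
Sat(AF (AG (p ∧ b))) = {n5, n7}
EF (AF (AG (p ∧ b))): least fixpoint, start Z0 = {n5, n7}, add states with some successor in Z. Z1 = {n2, n5, n7}; Z2 = {n2, n3, n5, n7}; fixed.
Sat(EF (AF (AG (p ∧ b)))) = {n2, n3, n5, n7}

{n2, n3, n5, n7}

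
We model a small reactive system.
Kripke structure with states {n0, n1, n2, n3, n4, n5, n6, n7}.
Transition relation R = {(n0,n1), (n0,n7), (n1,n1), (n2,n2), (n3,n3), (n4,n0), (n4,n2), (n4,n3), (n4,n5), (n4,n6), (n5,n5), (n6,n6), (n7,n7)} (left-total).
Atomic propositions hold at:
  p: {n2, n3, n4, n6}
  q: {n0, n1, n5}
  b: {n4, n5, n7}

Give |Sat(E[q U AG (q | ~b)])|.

Sat(~b) = {n0, n1, n2, n3, n6}
Sat(q | ~b) = {n0, n1, n2, n3, n5, n6}
AG (q | ~b): greatest fixpoint, start Z0 = {n0, n1, n2, n3, n5, n6}, keep only states in Sat with every successor in Z. Z1 = {n1, n2, n3, n5, n6}; fixed.
Sat(AG (q | ~b)) = {n1, n2, n3, n5, n6}
E[q U AG (q | ~b)]: least fixpoint, start Z0 = Sat(AG (q | ~b)) = {n1, n2, n3, n5, n6}, add states in Sat(q) with some successor in Z. Z1 = {n0, n1, n2, n3, n5, n6}; fixed.
Sat(E[q U AG (q | ~b)]) = {n0, n1, n2, n3, n5, n6}
|Sat(E[q U AG (q | ~b)])| = |{n0, n1, n2, n3, n5, n6}| = 6.

6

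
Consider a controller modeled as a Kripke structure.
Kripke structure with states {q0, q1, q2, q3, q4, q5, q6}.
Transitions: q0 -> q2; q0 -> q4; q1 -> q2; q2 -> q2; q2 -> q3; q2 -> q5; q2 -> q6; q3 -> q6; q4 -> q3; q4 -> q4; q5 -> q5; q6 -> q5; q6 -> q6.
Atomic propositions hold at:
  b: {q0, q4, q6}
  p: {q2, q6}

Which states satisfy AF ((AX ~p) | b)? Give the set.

Sat(~p) = {q0, q1, q3, q4, q5}
Sat(AX ~p) = {s : every successor in {q0, q1, q3, q4, q5}} = {q4, q5}
Sat((AX ~p) | b) = {q0, q4, q5, q6}
AF ((AX ~p) | b): least fixpoint, start Z0 = {q0, q4, q5, q6}, add states with every successor in Z. Z1 = {q0, q3, q4, q5, q6}; fixed.
Sat(AF ((AX ~p) | b)) = {q0, q3, q4, q5, q6}

{q0, q3, q4, q5, q6}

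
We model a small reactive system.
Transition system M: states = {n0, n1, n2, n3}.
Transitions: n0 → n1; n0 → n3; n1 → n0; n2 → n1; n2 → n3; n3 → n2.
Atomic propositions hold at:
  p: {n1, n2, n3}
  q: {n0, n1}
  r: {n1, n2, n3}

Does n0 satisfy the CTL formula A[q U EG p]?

No

EG p: greatest fixpoint, start Z0 = {n1, n2, n3}, keep only states in Sat with some successor in Z. Z1 = {n2, n3}; fixed.
Sat(EG p) = {n2, n3}
A[q U EG p]: least fixpoint, start Z0 = Sat(EG p) = {n2, n3}, add states in Sat(q) with every successor in Z. Already a fixed point.
Sat(A[q U EG p]) = {n2, n3}
n0 ∉ Sat(A[q U EG p]) = {n2, n3}, so the formula does not hold at n0.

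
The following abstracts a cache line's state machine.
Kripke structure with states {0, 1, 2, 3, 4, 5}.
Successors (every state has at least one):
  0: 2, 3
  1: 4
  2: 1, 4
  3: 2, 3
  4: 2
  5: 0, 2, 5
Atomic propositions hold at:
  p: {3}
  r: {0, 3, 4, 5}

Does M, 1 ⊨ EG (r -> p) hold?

Sat(r -> p) = {1, 2, 3}
EG (r -> p): greatest fixpoint, start Z0 = {1, 2, 3}, keep only states in Sat with some successor in Z. Z1 = {2, 3}; Z2 = {3}; fixed.
Sat(EG (r -> p)) = {3}
1 ∉ Sat(EG (r -> p)) = {3}, so the formula does not hold at 1.

No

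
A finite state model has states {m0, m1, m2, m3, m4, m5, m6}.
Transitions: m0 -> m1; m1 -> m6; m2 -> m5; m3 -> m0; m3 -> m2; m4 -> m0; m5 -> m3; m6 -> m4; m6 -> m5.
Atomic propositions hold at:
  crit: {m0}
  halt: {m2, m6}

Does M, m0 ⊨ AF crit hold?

AF crit: least fixpoint, start Z0 = {m0}, add states with every successor in Z. Z1 = {m0, m4}; fixed.
Sat(AF crit) = {m0, m4}
m0 ∈ Sat(AF crit) = {m0, m4}, so the formula holds at m0.

Yes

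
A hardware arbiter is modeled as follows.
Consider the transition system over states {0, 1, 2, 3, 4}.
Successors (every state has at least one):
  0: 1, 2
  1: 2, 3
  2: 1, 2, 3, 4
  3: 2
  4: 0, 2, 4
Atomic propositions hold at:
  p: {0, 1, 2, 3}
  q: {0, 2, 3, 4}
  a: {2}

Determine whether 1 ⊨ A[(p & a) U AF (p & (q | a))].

Yes

Sat(p & a) = {2}
Sat(q | a) = {0, 2, 3, 4}
Sat(p & (q | a)) = {0, 2, 3}
AF (p & (q | a)): least fixpoint, start Z0 = {0, 2, 3}, add states with every successor in Z. Z1 = {0, 1, 2, 3}; fixed.
Sat(AF (p & (q | a))) = {0, 1, 2, 3}
A[(p & a) U AF (p & (q | a))]: least fixpoint, start Z0 = Sat(AF (p & (q | a))) = {0, 1, 2, 3}, add states in Sat(p & a) with every successor in Z. Already a fixed point.
Sat(A[(p & a) U AF (p & (q | a))]) = {0, 1, 2, 3}
1 ∈ Sat(A[(p & a) U AF (p & (q | a))]) = {0, 1, 2, 3}, so the formula holds at 1.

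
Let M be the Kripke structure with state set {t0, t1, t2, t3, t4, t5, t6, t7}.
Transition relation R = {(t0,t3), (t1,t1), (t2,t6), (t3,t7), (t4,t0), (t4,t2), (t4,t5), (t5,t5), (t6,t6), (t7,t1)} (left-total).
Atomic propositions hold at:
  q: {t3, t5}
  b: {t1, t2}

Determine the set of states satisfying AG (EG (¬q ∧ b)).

{t1}

Sat(¬q) = {t0, t1, t2, t4, t6, t7}
Sat(¬q ∧ b) = {t1, t2}
EG (¬q ∧ b): greatest fixpoint, start Z0 = {t1, t2}, keep only states in Sat with some successor in Z. Z1 = {t1}; fixed.
Sat(EG (¬q ∧ b)) = {t1}
AG (EG (¬q ∧ b)): greatest fixpoint, start Z0 = {t1}, keep only states in Sat with every successor in Z. Already a fixed point.
Sat(AG (EG (¬q ∧ b))) = {t1}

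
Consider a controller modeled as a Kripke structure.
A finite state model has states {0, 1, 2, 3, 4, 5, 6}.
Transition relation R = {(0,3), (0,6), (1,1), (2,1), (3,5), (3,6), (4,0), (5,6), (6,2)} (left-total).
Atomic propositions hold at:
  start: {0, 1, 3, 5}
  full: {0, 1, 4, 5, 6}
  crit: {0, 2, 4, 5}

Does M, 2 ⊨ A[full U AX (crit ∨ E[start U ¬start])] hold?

No

Sat(¬start) = {2, 4, 6}
E[start U ¬start]: least fixpoint, start Z0 = Sat(¬start) = {2, 4, 6}, add states in Sat(start) with some successor in Z. Z1 = {0, 2, 3, 4, 5, 6}; fixed.
Sat(E[start U ¬start]) = {0, 2, 3, 4, 5, 6}
Sat(crit ∨ E[start U ¬start]) = {0, 2, 3, 4, 5, 6}
Sat(AX (crit ∨ E[start U ¬start])) = {s : every successor in {0, 2, 3, 4, 5, 6}} = {0, 3, 4, 5, 6}
A[full U AX (crit ∨ E[start U ¬start])]: least fixpoint, start Z0 = Sat(AX (crit ∨ E[start U ¬start])) = {0, 3, 4, 5, 6}, add states in Sat(full) with every successor in Z. Already a fixed point.
Sat(A[full U AX (crit ∨ E[start U ¬start])]) = {0, 3, 4, 5, 6}
2 ∉ Sat(A[full U AX (crit ∨ E[start U ¬start])]) = {0, 3, 4, 5, 6}, so the formula does not hold at 2.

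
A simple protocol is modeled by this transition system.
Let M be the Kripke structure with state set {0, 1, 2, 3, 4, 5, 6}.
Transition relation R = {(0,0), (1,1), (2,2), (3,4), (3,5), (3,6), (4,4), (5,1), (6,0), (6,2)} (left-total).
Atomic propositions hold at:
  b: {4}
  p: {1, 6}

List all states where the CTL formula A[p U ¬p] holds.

{0, 2, 3, 4, 5, 6}

Sat(¬p) = {0, 2, 3, 4, 5}
A[p U ¬p]: least fixpoint, start Z0 = Sat(¬p) = {0, 2, 3, 4, 5}, add states in Sat(p) with every successor in Z. Z1 = {0, 2, 3, 4, 5, 6}; fixed.
Sat(A[p U ¬p]) = {0, 2, 3, 4, 5, 6}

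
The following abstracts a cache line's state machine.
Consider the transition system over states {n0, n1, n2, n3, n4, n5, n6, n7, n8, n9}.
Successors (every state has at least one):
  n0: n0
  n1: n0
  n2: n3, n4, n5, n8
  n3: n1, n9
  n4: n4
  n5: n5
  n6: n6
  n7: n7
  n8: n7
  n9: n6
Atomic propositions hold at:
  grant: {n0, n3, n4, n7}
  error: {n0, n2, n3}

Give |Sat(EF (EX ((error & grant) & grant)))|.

4

Sat(error & grant) = {n0, n3}
Sat((error & grant) & grant) = {n0, n3}
Sat(EX ((error & grant) & grant)) = {s : some successor in {n0, n3}} = {n0, n1, n2}
EF (EX ((error & grant) & grant)): least fixpoint, start Z0 = {n0, n1, n2}, add states with some successor in Z. Z1 = {n0, n1, n2, n3}; fixed.
Sat(EF (EX ((error & grant) & grant))) = {n0, n1, n2, n3}
|Sat(EF (EX ((error & grant) & grant)))| = |{n0, n1, n2, n3}| = 4.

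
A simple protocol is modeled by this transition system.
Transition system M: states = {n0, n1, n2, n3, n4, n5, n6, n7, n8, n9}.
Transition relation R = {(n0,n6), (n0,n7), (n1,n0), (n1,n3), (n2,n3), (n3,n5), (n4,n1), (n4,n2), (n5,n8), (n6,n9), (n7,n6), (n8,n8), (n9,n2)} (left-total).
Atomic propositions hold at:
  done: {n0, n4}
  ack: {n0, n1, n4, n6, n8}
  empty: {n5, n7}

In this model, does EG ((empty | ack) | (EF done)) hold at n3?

No

Sat(empty | ack) = {n0, n1, n4, n5, n6, n7, n8}
EF done: least fixpoint, start Z0 = {n0, n4}, add states with some successor in Z. Z1 = {n0, n1, n4}; fixed.
Sat(EF done) = {n0, n1, n4}
Sat((empty | ack) | (EF done)) = {n0, n1, n4, n5, n6, n7, n8}
EG ((empty | ack) | (EF done)): greatest fixpoint, start Z0 = {n0, n1, n4, n5, n6, n7, n8}, keep only states in Sat with some successor in Z. Z1 = {n0, n1, n4, n5, n7, n8}; Z2 = {n0, n1, n4, n5, n8}; Z3 = {n1, n4, n5, n8}; Z4 = {n4, n5, n8}; Z5 = {n5, n8}; fixed.
Sat(EG ((empty | ack) | (EF done))) = {n5, n8}
n3 ∉ Sat(EG ((empty | ack) | (EF done))) = {n5, n8}, so the formula does not hold at n3.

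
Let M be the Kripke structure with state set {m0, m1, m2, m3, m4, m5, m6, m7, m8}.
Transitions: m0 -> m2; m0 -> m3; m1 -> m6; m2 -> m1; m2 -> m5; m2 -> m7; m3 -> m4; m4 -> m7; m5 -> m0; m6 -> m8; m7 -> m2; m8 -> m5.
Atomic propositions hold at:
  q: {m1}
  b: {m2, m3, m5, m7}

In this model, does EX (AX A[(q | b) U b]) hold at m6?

Sat(q | b) = {m1, m2, m3, m5, m7}
A[(q | b) U b]: least fixpoint, start Z0 = Sat(b) = {m2, m3, m5, m7}, add states in Sat(q | b) with every successor in Z. Already a fixed point.
Sat(A[(q | b) U b]) = {m2, m3, m5, m7}
Sat(AX A[(q | b) U b]) = {s : every successor in {m2, m3, m5, m7}} = {m0, m4, m7, m8}
Sat(EX (AX A[(q | b) U b])) = {s : some successor in {m0, m4, m7, m8}} = {m2, m3, m4, m5, m6}
m6 ∈ Sat(EX (AX A[(q | b) U b])) = {m2, m3, m4, m5, m6}, so the formula holds at m6.

Yes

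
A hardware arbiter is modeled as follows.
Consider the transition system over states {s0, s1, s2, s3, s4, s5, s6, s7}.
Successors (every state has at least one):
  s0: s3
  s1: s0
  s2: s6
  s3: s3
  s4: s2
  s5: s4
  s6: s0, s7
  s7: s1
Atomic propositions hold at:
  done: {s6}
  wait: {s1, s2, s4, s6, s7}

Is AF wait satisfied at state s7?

Yes

AF wait: least fixpoint, start Z0 = {s1, s2, s4, s6, s7}, add states with every successor in Z. Z1 = {s1, s2, s4, s5, s6, s7}; fixed.
Sat(AF wait) = {s1, s2, s4, s5, s6, s7}
s7 ∈ Sat(AF wait) = {s1, s2, s4, s5, s6, s7}, so the formula holds at s7.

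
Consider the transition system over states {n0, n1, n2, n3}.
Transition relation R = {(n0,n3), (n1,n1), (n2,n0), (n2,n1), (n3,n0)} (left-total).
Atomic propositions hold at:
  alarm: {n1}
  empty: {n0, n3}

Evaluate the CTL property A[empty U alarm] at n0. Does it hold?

No

A[empty U alarm]: least fixpoint, start Z0 = Sat(alarm) = {n1}, add states in Sat(empty) with every successor in Z. Already a fixed point.
Sat(A[empty U alarm]) = {n1}
n0 ∉ Sat(A[empty U alarm]) = {n1}, so the formula does not hold at n0.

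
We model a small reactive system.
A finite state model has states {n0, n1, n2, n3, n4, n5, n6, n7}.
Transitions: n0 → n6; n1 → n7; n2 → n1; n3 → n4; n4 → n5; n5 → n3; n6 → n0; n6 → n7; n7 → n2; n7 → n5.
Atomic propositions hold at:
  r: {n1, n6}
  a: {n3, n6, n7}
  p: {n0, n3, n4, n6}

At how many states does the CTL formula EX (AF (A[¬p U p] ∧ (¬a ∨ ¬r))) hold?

Sat(¬p) = {n1, n2, n5, n7}
A[¬p U p]: least fixpoint, start Z0 = Sat(p) = {n0, n3, n4, n6}, add states in Sat(¬p) with every successor in Z. Z1 = {n0, n3, n4, n5, n6}; fixed.
Sat(A[¬p U p]) = {n0, n3, n4, n5, n6}
Sat(¬a) = {n0, n1, n2, n4, n5}
Sat(¬r) = {n0, n2, n3, n4, n5, n7}
Sat(¬a ∨ ¬r) = {n0, n1, n2, n3, n4, n5, n7}
Sat(A[¬p U p] ∧ (¬a ∨ ¬r)) = {n0, n3, n4, n5}
AF (A[¬p U p] ∧ (¬a ∨ ¬r)): least fixpoint, start Z0 = {n0, n3, n4, n5}, add states with every successor in Z. Already a fixed point.
Sat(AF (A[¬p U p] ∧ (¬a ∨ ¬r))) = {n0, n3, n4, n5}
Sat(EX (AF (A[¬p U p] ∧ (¬a ∨ ¬r)))) = {s : some successor in {n0, n3, n4, n5}} = {n3, n4, n5, n6, n7}
|Sat(EX (AF (A[¬p U p] ∧ (¬a ∨ ¬r))))| = |{n3, n4, n5, n6, n7}| = 5.

5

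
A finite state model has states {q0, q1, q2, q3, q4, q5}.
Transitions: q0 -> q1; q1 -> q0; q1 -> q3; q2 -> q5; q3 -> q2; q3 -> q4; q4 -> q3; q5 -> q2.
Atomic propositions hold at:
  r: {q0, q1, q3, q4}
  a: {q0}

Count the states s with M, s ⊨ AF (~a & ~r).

Sat(~a) = {q1, q2, q3, q4, q5}
Sat(~r) = {q2, q5}
Sat(~a & ~r) = {q2, q5}
AF (~a & ~r): least fixpoint, start Z0 = {q2, q5}, add states with every successor in Z. Already a fixed point.
Sat(AF (~a & ~r)) = {q2, q5}
|Sat(AF (~a & ~r))| = |{q2, q5}| = 2.

2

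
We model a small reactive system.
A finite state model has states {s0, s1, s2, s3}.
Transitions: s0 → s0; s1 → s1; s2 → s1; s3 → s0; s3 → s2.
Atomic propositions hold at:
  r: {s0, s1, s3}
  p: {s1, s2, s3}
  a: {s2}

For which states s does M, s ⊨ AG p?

{s1, s2}

AG p: greatest fixpoint, start Z0 = {s1, s2, s3}, keep only states in Sat with every successor in Z. Z1 = {s1, s2}; fixed.
Sat(AG p) = {s1, s2}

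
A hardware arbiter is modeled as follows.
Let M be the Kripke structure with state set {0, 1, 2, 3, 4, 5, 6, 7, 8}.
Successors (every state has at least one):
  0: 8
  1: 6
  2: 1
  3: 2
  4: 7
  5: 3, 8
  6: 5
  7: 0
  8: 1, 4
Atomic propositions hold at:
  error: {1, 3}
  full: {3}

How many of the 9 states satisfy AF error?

3

AF error: least fixpoint, start Z0 = {1, 3}, add states with every successor in Z. Z1 = {1, 2, 3}; fixed.
Sat(AF error) = {1, 2, 3}
|Sat(AF error)| = |{1, 2, 3}| = 3.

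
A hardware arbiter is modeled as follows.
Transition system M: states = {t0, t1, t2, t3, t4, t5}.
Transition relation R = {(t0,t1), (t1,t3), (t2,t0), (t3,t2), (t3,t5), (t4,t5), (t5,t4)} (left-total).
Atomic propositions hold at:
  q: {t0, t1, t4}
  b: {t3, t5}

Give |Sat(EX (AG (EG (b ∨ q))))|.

Sat(b ∨ q) = {t0, t1, t3, t4, t5}
EG (b ∨ q): greatest fixpoint, start Z0 = {t0, t1, t3, t4, t5}, keep only states in Sat with some successor in Z. Already a fixed point.
Sat(EG (b ∨ q)) = {t0, t1, t3, t4, t5}
AG (EG (b ∨ q)): greatest fixpoint, start Z0 = {t0, t1, t3, t4, t5}, keep only states in Sat with every successor in Z. Z1 = {t0, t1, t4, t5}; Z2 = {t0, t4, t5}; Z3 = {t4, t5}; fixed.
Sat(AG (EG (b ∨ q))) = {t4, t5}
Sat(EX (AG (EG (b ∨ q)))) = {s : some successor in {t4, t5}} = {t3, t4, t5}
|Sat(EX (AG (EG (b ∨ q))))| = |{t3, t4, t5}| = 3.

3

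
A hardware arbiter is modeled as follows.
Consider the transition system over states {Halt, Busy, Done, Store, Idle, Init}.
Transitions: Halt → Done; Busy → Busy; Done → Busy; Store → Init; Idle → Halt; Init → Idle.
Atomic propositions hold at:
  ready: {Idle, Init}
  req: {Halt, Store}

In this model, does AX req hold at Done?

Sat(AX req) = {s : every successor in {Halt, Store}} = {Idle}
Done ∉ Sat(AX req) = {Idle}, so the formula does not hold at Done.

No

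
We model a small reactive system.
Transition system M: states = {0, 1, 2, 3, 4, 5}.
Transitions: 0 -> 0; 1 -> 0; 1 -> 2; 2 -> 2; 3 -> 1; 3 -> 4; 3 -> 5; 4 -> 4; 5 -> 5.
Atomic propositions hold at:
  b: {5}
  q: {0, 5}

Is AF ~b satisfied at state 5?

No

Sat(~b) = {0, 1, 2, 3, 4}
AF ~b: least fixpoint, start Z0 = {0, 1, 2, 3, 4}, add states with every successor in Z. Already a fixed point.
Sat(AF ~b) = {0, 1, 2, 3, 4}
5 ∉ Sat(AF ~b) = {0, 1, 2, 3, 4}, so the formula does not hold at 5.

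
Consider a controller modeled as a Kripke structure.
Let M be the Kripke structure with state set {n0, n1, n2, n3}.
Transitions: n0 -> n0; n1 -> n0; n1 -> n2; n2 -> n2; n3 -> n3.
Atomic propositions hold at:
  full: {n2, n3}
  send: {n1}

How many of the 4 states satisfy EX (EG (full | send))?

Sat(full | send) = {n1, n2, n3}
EG (full | send): greatest fixpoint, start Z0 = {n1, n2, n3}, keep only states in Sat with some successor in Z. Already a fixed point.
Sat(EG (full | send)) = {n1, n2, n3}
Sat(EX (EG (full | send))) = {s : some successor in {n1, n2, n3}} = {n1, n2, n3}
|Sat(EX (EG (full | send)))| = |{n1, n2, n3}| = 3.

3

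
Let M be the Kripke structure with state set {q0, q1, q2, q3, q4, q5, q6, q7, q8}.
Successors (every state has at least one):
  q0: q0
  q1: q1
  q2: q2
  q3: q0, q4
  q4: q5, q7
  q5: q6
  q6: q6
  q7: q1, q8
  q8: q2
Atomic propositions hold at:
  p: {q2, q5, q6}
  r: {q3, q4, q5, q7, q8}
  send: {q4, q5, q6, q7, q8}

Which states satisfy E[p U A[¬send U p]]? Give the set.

{q2, q5, q6}

Sat(¬send) = {q0, q1, q2, q3}
A[¬send U p]: least fixpoint, start Z0 = Sat(p) = {q2, q5, q6}, add states in Sat(¬send) with every successor in Z. Already a fixed point.
Sat(A[¬send U p]) = {q2, q5, q6}
E[p U A[¬send U p]]: least fixpoint, start Z0 = Sat(A[¬send U p]) = {q2, q5, q6}, add states in Sat(p) with some successor in Z. Already a fixed point.
Sat(E[p U A[¬send U p]]) = {q2, q5, q6}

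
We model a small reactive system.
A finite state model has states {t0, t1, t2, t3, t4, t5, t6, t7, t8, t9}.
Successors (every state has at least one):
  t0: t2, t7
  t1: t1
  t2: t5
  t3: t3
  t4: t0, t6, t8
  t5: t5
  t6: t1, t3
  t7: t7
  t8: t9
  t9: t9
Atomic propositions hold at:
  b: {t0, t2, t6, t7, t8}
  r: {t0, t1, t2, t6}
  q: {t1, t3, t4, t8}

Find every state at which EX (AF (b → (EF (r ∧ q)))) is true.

{t0, t1, t2, t3, t4, t5, t6, t8, t9}

Sat(r ∧ q) = {t1}
EF (r ∧ q): least fixpoint, start Z0 = {t1}, add states with some successor in Z. Z1 = {t1, t6}; Z2 = {t1, t4, t6}; fixed.
Sat(EF (r ∧ q)) = {t1, t4, t6}
Sat(b → (EF (r ∧ q))) = {t1, t3, t4, t5, t6, t9}
AF (b → (EF (r ∧ q))): least fixpoint, start Z0 = {t1, t3, t4, t5, t6, t9}, add states with every successor in Z. Z1 = {t1, t2, t3, t4, t5, t6, t8, t9}; fixed.
Sat(AF (b → (EF (r ∧ q)))) = {t1, t2, t3, t4, t5, t6, t8, t9}
Sat(EX (AF (b → (EF (r ∧ q))))) = {s : some successor in {t1, t2, t3, t4, t5, t6, t8, t9}} = {t0, t1, t2, t3, t4, t5, t6, t8, t9}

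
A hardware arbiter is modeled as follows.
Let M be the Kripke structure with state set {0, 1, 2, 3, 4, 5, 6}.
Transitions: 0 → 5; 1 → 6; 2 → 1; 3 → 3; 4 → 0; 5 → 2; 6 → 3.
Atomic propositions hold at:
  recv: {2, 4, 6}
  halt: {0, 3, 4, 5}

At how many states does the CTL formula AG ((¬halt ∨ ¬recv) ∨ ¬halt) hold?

6

Sat(¬halt) = {1, 2, 6}
Sat(¬recv) = {0, 1, 3, 5}
Sat(¬halt ∨ ¬recv) = {0, 1, 2, 3, 5, 6}
Sat((¬halt ∨ ¬recv) ∨ ¬halt) = {0, 1, 2, 3, 5, 6}
AG ((¬halt ∨ ¬recv) ∨ ¬halt): greatest fixpoint, start Z0 = {0, 1, 2, 3, 5, 6}, keep only states in Sat with every successor in Z. Already a fixed point.
Sat(AG ((¬halt ∨ ¬recv) ∨ ¬halt)) = {0, 1, 2, 3, 5, 6}
|Sat(AG ((¬halt ∨ ¬recv) ∨ ¬halt))| = |{0, 1, 2, 3, 5, 6}| = 6.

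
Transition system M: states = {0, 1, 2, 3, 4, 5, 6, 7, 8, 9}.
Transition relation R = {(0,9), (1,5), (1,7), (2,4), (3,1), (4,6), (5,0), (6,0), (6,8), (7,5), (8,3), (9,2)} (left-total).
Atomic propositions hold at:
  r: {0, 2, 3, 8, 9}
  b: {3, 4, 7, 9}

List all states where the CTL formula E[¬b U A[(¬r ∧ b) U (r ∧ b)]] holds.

Sat(¬b) = {0, 1, 2, 5, 6, 8}
Sat(¬r) = {1, 4, 5, 6, 7}
Sat(¬r ∧ b) = {4, 7}
Sat(r ∧ b) = {3, 9}
A[(¬r ∧ b) U (r ∧ b)]: least fixpoint, start Z0 = Sat((r ∧ b)) = {3, 9}, add states in Sat(¬r ∧ b) with every successor in Z. Already a fixed point.
Sat(A[(¬r ∧ b) U (r ∧ b)]) = {3, 9}
E[¬b U A[(¬r ∧ b) U (r ∧ b)]]: least fixpoint, start Z0 = Sat(A[(¬r ∧ b) U (r ∧ b)]) = {3, 9}, add states in Sat(¬b) with some successor in Z. Z1 = {0, 3, 8, 9}; Z2 = {0, 3, 5, 6, 8, 9}; Z3 = {0, 1, 3, 5, 6, 8, 9}; fixed.
Sat(E[¬b U A[(¬r ∧ b) U (r ∧ b)]]) = {0, 1, 3, 5, 6, 8, 9}

{0, 1, 3, 5, 6, 8, 9}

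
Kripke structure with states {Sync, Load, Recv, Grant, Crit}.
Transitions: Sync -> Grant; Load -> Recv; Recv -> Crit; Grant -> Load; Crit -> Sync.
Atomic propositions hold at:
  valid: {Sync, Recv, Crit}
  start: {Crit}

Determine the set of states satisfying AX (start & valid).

Sat(start & valid) = {Crit}
Sat(AX (start & valid)) = {s : every successor in {Crit}} = {Recv}

{Recv}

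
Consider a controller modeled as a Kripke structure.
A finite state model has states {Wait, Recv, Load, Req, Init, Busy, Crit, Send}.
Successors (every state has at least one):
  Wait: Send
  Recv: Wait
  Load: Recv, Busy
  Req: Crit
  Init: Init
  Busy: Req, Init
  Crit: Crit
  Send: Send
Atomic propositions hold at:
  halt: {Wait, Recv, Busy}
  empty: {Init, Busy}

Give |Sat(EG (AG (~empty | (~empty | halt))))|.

5

Sat(~empty) = {Wait, Recv, Load, Req, Crit, Send}
Sat(~empty | halt) = {Wait, Recv, Load, Req, Busy, Crit, Send}
Sat(~empty | (~empty | halt)) = {Wait, Recv, Load, Req, Busy, Crit, Send}
AG (~empty | (~empty | halt)): greatest fixpoint, start Z0 = {Wait, Recv, Load, Req, Busy, Crit, Send}, keep only states in Sat with every successor in Z. Z1 = {Wait, Recv, Load, Req, Crit, Send}; Z2 = {Wait, Recv, Req, Crit, Send}; fixed.
Sat(AG (~empty | (~empty | halt))) = {Wait, Recv, Req, Crit, Send}
EG (AG (~empty | (~empty | halt))): greatest fixpoint, start Z0 = {Wait, Recv, Req, Crit, Send}, keep only states in Sat with some successor in Z. Already a fixed point.
Sat(EG (AG (~empty | (~empty | halt)))) = {Wait, Recv, Req, Crit, Send}
|Sat(EG (AG (~empty | (~empty | halt))))| = |{Wait, Recv, Req, Crit, Send}| = 5.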